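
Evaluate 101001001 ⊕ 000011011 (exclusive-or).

XOR: 1 when bits differ
  101001001
^ 000011011
-----------
  101010010
Decimal: 329 ^ 27 = 338



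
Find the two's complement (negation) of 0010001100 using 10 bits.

Original: 0010001100
Step 1 - Invert all bits: 1101110011
Step 2 - Add 1: 1101110100
Verification: 0010001100 + 1101110100 = 10000000000; discarding the end carry (carry out of the top bit) leaves the 10-bit value 0000000000, as required for x + (-x)



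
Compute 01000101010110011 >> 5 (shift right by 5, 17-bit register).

Original: 01000101010110011 (decimal 35507)
Shift right by 5 positions
Drop the 5 low bits; fill with zeros on the left
Result: 00000010001010101 (decimal 1109)
Equivalent: 35507 >> 5 = 35507 ÷ 2^5 = 1109



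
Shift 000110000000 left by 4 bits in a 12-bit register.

Original: 000110000000 (decimal 384)
Shift left by 4 positions
Append 4 zeros on the right and drop the 4 high bits that overflow the 12-bit width
Result: 100000000000 (decimal 2048)
Equivalent: 384 << 4 = 384 × 2^4 = 6144, truncated to 12 bits = 2048



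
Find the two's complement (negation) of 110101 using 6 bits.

Original (sign bit 1, negative): 110101
Step 1 - Invert all bits: 001010
Step 2 - Add 1: 001011
Verification: 110101 + 001011 = 1000000; discarding the end carry (carry out of the top bit) leaves the 6-bit value 000000, as required for x + (-x)



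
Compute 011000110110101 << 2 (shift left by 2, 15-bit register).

Original: 011000110110101 (decimal 12725)
Shift left by 2 positions
Append 2 zeros on the right and drop the 2 high bits that overflow the 15-bit width
Result: 100011011010100 (decimal 18132)
Equivalent: 12725 << 2 = 12725 × 2^2 = 50900, truncated to 15 bits = 18132



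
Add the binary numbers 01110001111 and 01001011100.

Add column by column from the right: bit + bit + carry-in; write the sum mod 2, carry 1 when the sum is 2 or 3.
carry:  10000111000
        01110001111
+       01001011100
-------------------
       010111101011
(the carry out of the leftmost column, 0, becomes the leading bit)
Decimal check:
  01110001111 = 512 + 256 + 128 + 8 + 4 + 2 + 1 = 911
  01001011100 = 512 + 64 + 16 + 8 + 4 = 604
  911 + 604 = 1515, and 010111101011 = 1024 + 256 + 128 + 64 + 32 + 8 + 2 + 1 = 1515 ✓



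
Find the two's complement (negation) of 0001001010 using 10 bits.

Original: 0001001010
Step 1 - Invert all bits: 1110110101
Step 2 - Add 1: 1110110110
Verification: 0001001010 + 1110110110 = 10000000000; discarding the end carry (carry out of the top bit) leaves the 10-bit value 0000000000, as required for x + (-x)



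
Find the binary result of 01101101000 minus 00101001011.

Method 1 - Direct subtraction (column by column from the right: bit − bit − borrow-in; if negative, add 2 and borrow 1 from the next column):
borrow: 00000111110
        01101101000
-       00101001011
-------------------
        01000011101

Method 2 - Add two's complement:
Two's complement of 00101001011: invert → 11010110100, add 1 → 11010110101
  01101101000
+ 11010110101
-------------
 101000011101  (end carry out of the top bit = 1)
Discarding the end carry: 01000011101
Decimal check:
  01101101000 = 512 + 256 + 64 + 32 + 8 = 872
  00101001011 = 256 + 64 + 8 + 2 + 1 = 331
  872 - 331 = 541, and 01000011101 = 512 + 16 + 8 + 4 + 1 = 541 ✓



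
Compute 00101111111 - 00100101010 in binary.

Method 1 - Direct subtraction (column by column from the right: bit − bit − borrow-in; if negative, add 2 and borrow 1 from the next column):
borrow: 00000000000
        00101111111
-       00100101010
-------------------
        00001010101

Method 2 - Add two's complement:
Two's complement of 00100101010: invert → 11011010101, add 1 → 11011010110
  00101111111
+ 11011010110
-------------
 100001010101  (end carry out of the top bit = 1)
Discarding the end carry: 00001010101
Decimal check:
  00101111111 = 256 + 64 + 32 + 16 + 8 + 4 + 2 + 1 = 383
  00100101010 = 256 + 32 + 8 + 2 = 298
  383 - 298 = 85, and 00001010101 = 64 + 16 + 4 + 1 = 85 ✓



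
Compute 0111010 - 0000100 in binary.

Method 1 - Direct subtraction (column by column from the right: bit − bit − borrow-in; if negative, add 2 and borrow 1 from the next column):
borrow: 0001000
        0111010
-       0000100
---------------
        0110110

Method 2 - Add two's complement:
Two's complement of 0000100: invert → 1111011, add 1 → 1111100
  0111010
+ 1111100
---------
 10110110  (end carry out of the top bit = 1)
Discarding the end carry: 0110110
Decimal check:
  0111010 = 32 + 16 + 8 + 2 = 58
  0000100 = 4
  58 - 4 = 54, and 0110110 = 32 + 16 + 4 + 2 = 54 ✓



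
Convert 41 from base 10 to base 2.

Using repeated division by 2:
41 ÷ 2 = 20 remainder 1
20 ÷ 2 = 10 remainder 0
10 ÷ 2 = 5 remainder 0
5 ÷ 2 = 2 remainder 1
2 ÷ 2 = 1 remainder 0
1 ÷ 2 = 0 remainder 1
Reading remainders bottom to top: 101001



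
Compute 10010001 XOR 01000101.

XOR: 1 when bits differ
  10010001
^ 01000101
----------
  11010100
Decimal: 145 ^ 69 = 212



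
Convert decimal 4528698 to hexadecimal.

Using repeated division by 16 (digits 10–15 are A–F):
4528698 ÷ 16 = 283043 remainder 10 (A)
283043 ÷ 16 = 17690 remainder 3
17690 ÷ 16 = 1105 remainder 10 (A)
1105 ÷ 16 = 69 remainder 1
69 ÷ 16 = 4 remainder 5
4 ÷ 16 = 0 remainder 4
Reading remainders bottom to top: 451A3A



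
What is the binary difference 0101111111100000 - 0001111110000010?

Method 1 - Direct subtraction (column by column from the right: bit − bit − borrow-in; if negative, add 2 and borrow 1 from the next column):
borrow: 0000000000111100
        0101111111100000
-       0001111110000010
------------------------
        0100000001011110

Method 2 - Add two's complement:
Two's complement of 0001111110000010: invert → 1110000001111101, add 1 → 1110000001111110
  0101111111100000
+ 1110000001111110
------------------
 10100000001011110  (end carry out of the top bit = 1)
Discarding the end carry: 0100000001011110
Decimal check:
  0101111111100000 = 16384 + 4096 + 2048 + 1024 + 512 + 256 + 128 + 64 + 32 = 24544
  0001111110000010 = 4096 + 2048 + 1024 + 512 + 256 + 128 + 2 = 8066
  24544 - 8066 = 16478, and 0100000001011110 = 16384 + 64 + 16 + 8 + 4 + 2 = 16478 ✓



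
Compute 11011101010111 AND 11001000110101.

AND: 1 only when both bits are 1
  11011101010111
& 11001000110101
----------------
  11001000010101
Decimal: 14167 & 12853 = 12821



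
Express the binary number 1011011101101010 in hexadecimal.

Group into 4-bit nibbles from right:
  1011 = B
  0111 = 7
  0110 = 6
  1010 = A
Result: B76A



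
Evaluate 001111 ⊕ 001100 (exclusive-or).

XOR: 1 when bits differ
  001111
^ 001100
--------
  000011
Decimal: 15 ^ 12 = 3



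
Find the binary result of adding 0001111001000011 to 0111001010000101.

Add column by column from the right: bit + bit + carry-in; write the sum mod 2, carry 1 when the sum is 2 or 3.
carry:  1111110000001110
        0001111001000011
+       0111001010000101
------------------------
       01001000011001000
(the carry out of the leftmost column, 0, becomes the leading bit)
Decimal check:
  0001111001000011 = 4096 + 2048 + 1024 + 512 + 64 + 2 + 1 = 7747
  0111001010000101 = 16384 + 8192 + 4096 + 512 + 128 + 4 + 1 = 29317
  7747 + 29317 = 37064, and 01001000011001000 = 32768 + 4096 + 128 + 64 + 8 = 37064 ✓



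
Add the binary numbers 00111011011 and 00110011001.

Add column by column from the right: bit + bit + carry-in; write the sum mod 2, carry 1 when the sum is 2 or 3.
carry:  01100110110
        00111011011
+       00110011001
-------------------
       001101110100
(the carry out of the leftmost column, 0, becomes the leading bit)
Decimal check:
  00111011011 = 256 + 128 + 64 + 16 + 8 + 2 + 1 = 475
  00110011001 = 256 + 128 + 16 + 8 + 1 = 409
  475 + 409 = 884, and 001101110100 = 512 + 256 + 64 + 32 + 16 + 4 = 884 ✓



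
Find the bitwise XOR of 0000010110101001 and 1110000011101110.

XOR: 1 when bits differ
  0000010110101001
^ 1110000011101110
------------------
  1110010101000111
Decimal: 1449 ^ 57582 = 58695



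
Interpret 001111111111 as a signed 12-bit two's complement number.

Binary: 001111111111
Sign bit: 0 (non-negative)
Read directly as an unsigned value:
001111111111 = 512 + 256 + 128 + 64 + 32 + 16 + 8 + 4 + 2 + 1 = 1023
Value: 1023



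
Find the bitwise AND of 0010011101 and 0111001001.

AND: 1 only when both bits are 1
  0010011101
& 0111001001
------------
  0010001001
Decimal: 157 & 457 = 137



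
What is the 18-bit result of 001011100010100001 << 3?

Original: 001011100010100001 (decimal 47265)
Shift left by 3 positions
Append 3 zeros on the right and drop the 3 high bits that overflow the 18-bit width
Result: 011100010100001000 (decimal 115976)
Equivalent: 47265 << 3 = 47265 × 2^3 = 378120, truncated to 18 bits = 115976



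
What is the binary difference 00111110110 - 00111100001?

Method 1 - Direct subtraction (column by column from the right: bit − bit − borrow-in; if negative, add 2 and borrow 1 from the next column):
borrow: 00000000010
        00111110110
-       00111100001
-------------------
        00000010101

Method 2 - Add two's complement:
Two's complement of 00111100001: invert → 11000011110, add 1 → 11000011111
  00111110110
+ 11000011111
-------------
 100000010101  (end carry out of the top bit = 1)
Discarding the end carry: 00000010101
Decimal check:
  00111110110 = 256 + 128 + 64 + 32 + 16 + 4 + 2 = 502
  00111100001 = 256 + 128 + 64 + 32 + 1 = 481
  502 - 481 = 21, and 00000010101 = 16 + 4 + 1 = 21 ✓



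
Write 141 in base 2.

Using repeated division by 2:
141 ÷ 2 = 70 remainder 1
70 ÷ 2 = 35 remainder 0
35 ÷ 2 = 17 remainder 1
17 ÷ 2 = 8 remainder 1
8 ÷ 2 = 4 remainder 0
4 ÷ 2 = 2 remainder 0
2 ÷ 2 = 1 remainder 0
1 ÷ 2 = 0 remainder 1
Reading remainders bottom to top: 10001101



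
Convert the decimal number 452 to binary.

Using repeated division by 2:
452 ÷ 2 = 226 remainder 0
226 ÷ 2 = 113 remainder 0
113 ÷ 2 = 56 remainder 1
56 ÷ 2 = 28 remainder 0
28 ÷ 2 = 14 remainder 0
14 ÷ 2 = 7 remainder 0
7 ÷ 2 = 3 remainder 1
3 ÷ 2 = 1 remainder 1
1 ÷ 2 = 0 remainder 1
Reading remainders bottom to top: 111000100



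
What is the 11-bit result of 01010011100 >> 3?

Original: 01010011100 (decimal 668)
Shift right by 3 positions
Drop the 3 low bits; fill with zeros on the left
Result: 00001010011 (decimal 83)
Equivalent: 668 >> 3 = 668 ÷ 2^3 = 83



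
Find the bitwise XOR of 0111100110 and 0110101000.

XOR: 1 when bits differ
  0111100110
^ 0110101000
------------
  0001001110
Decimal: 486 ^ 424 = 78



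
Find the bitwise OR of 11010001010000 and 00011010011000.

OR: 1 when either bit is 1
  11010001010000
| 00011010011000
----------------
  11011011011000
Decimal: 13392 | 1688 = 14040



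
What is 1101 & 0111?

AND: 1 only when both bits are 1
  1101
& 0111
------
  0101
Decimal: 13 & 7 = 5



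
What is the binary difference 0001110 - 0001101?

Method 1 - Direct subtraction (column by column from the right: bit − bit − borrow-in; if negative, add 2 and borrow 1 from the next column):
borrow: 0000010
        0001110
-       0001101
---------------
        0000001

Method 2 - Add two's complement:
Two's complement of 0001101: invert → 1110010, add 1 → 1110011
  0001110
+ 1110011
---------
 10000001  (end carry out of the top bit = 1)
Discarding the end carry: 0000001
Decimal check:
  0001110 = 8 + 4 + 2 = 14
  0001101 = 8 + 4 + 1 = 13
  14 - 13 = 1, and 0000001 = 1 ✓



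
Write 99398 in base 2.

Using repeated division by 2:
99398 ÷ 2 = 49699 remainder 0
49699 ÷ 2 = 24849 remainder 1
24849 ÷ 2 = 12424 remainder 1
12424 ÷ 2 = 6212 remainder 0
6212 ÷ 2 = 3106 remainder 0
3106 ÷ 2 = 1553 remainder 0
1553 ÷ 2 = 776 remainder 1
776 ÷ 2 = 388 remainder 0
388 ÷ 2 = 194 remainder 0
194 ÷ 2 = 97 remainder 0
97 ÷ 2 = 48 remainder 1
48 ÷ 2 = 24 remainder 0
24 ÷ 2 = 12 remainder 0
12 ÷ 2 = 6 remainder 0
6 ÷ 2 = 3 remainder 0
3 ÷ 2 = 1 remainder 1
1 ÷ 2 = 0 remainder 1
Reading remainders bottom to top: 11000010001000110



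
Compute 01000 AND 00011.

AND: 1 only when both bits are 1
  01000
& 00011
-------
  00000
Decimal: 8 & 3 = 0



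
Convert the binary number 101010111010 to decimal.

Sum of powers of 2 for each 1-bit:
2^1 + 2^3 + 2^4 + 2^5 + 2^7 + 2^9 + 2^11
= 2 + 8 + 16 + 32 + 128 + 512 + 2048
= 2746



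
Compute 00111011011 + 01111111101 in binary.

Add column by column from the right: bit + bit + carry-in; write the sum mod 2, carry 1 when the sum is 2 or 3.
carry:  11111111110
        00111011011
+       01111111101
-------------------
       010111011000
(the carry out of the leftmost column, 0, becomes the leading bit)
Decimal check:
  00111011011 = 256 + 128 + 64 + 16 + 8 + 2 + 1 = 475
  01111111101 = 512 + 256 + 128 + 64 + 32 + 16 + 8 + 4 + 1 = 1021
  475 + 1021 = 1496, and 010111011000 = 1024 + 256 + 128 + 64 + 16 + 8 = 1496 ✓



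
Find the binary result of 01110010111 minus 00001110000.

Method 1 - Direct subtraction (column by column from the right: bit − bit − borrow-in; if negative, add 2 and borrow 1 from the next column):
borrow: 00011000000
        01110010111
-       00001110000
-------------------
        01100100111

Method 2 - Add two's complement:
Two's complement of 00001110000: invert → 11110001111, add 1 → 11110010000
  01110010111
+ 11110010000
-------------
 101100100111  (end carry out of the top bit = 1)
Discarding the end carry: 01100100111
Decimal check:
  01110010111 = 512 + 256 + 128 + 16 + 4 + 2 + 1 = 919
  00001110000 = 64 + 32 + 16 = 112
  919 - 112 = 807, and 01100100111 = 512 + 256 + 32 + 4 + 2 + 1 = 807 ✓



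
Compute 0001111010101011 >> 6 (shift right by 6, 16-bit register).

Original: 0001111010101011 (decimal 7851)
Shift right by 6 positions
Drop the 6 low bits; fill with zeros on the left
Result: 0000000001111010 (decimal 122)
Equivalent: 7851 >> 6 = 7851 ÷ 2^6 = 122



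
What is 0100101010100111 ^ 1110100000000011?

XOR: 1 when bits differ
  0100101010100111
^ 1110100000000011
------------------
  1010001010100100
Decimal: 19111 ^ 59395 = 41636



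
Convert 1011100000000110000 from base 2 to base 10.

Sum of powers of 2 for each 1-bit:
2^4 + 2^5 + 2^14 + 2^15 + 2^16 + 2^18
= 16 + 32 + 16384 + 32768 + 65536 + 262144
= 376880



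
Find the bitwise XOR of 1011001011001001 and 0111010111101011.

XOR: 1 when bits differ
  1011001011001001
^ 0111010111101011
------------------
  1100011100100010
Decimal: 45769 ^ 30187 = 50978



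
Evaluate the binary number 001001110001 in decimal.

Sum of powers of 2 for each 1-bit:
2^0 + 2^4 + 2^5 + 2^6 + 2^9
= 1 + 16 + 32 + 64 + 512
= 625



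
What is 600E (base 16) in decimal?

Expand by place value (powers of 16):
Digit values: E = 14
600E = 6 × 16^3 + 0 × 16^2 + 0 × 16^1 + 14 × 16^0
= 6 × 4096 + 0 × 256 + 0 × 16 + 14 × 1
= 24576 + 0 + 0 + 14
= 24590



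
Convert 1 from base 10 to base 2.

Using repeated division by 2:
1 ÷ 2 = 0 remainder 1
Reading remainders bottom to top: 1



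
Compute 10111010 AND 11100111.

AND: 1 only when both bits are 1
  10111010
& 11100111
----------
  10100010
Decimal: 186 & 231 = 162



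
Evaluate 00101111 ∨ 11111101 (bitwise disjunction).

OR: 1 when either bit is 1
  00101111
| 11111101
----------
  11111111
Decimal: 47 | 253 = 255



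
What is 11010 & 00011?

AND: 1 only when both bits are 1
  11010
& 00011
-------
  00010
Decimal: 26 & 3 = 2



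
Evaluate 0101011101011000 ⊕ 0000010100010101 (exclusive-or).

XOR: 1 when bits differ
  0101011101011000
^ 0000010100010101
------------------
  0101001001001101
Decimal: 22360 ^ 1301 = 21069



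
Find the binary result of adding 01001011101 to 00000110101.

Add column by column from the right: bit + bit + carry-in; write the sum mod 2, carry 1 when the sum is 2 or 3.
carry:  00011111010
        01001011101
+       00000110101
-------------------
       001010010010
(the carry out of the leftmost column, 0, becomes the leading bit)
Decimal check:
  01001011101 = 512 + 64 + 16 + 8 + 4 + 1 = 605
  00000110101 = 32 + 16 + 4 + 1 = 53
  605 + 53 = 658, and 001010010010 = 512 + 128 + 16 + 2 = 658 ✓



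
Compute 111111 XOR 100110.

XOR: 1 when bits differ
  111111
^ 100110
--------
  011001
Decimal: 63 ^ 38 = 25



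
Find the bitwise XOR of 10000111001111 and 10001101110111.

XOR: 1 when bits differ
  10000111001111
^ 10001101110111
----------------
  00001010111000
Decimal: 8655 ^ 9079 = 696



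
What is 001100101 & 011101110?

AND: 1 only when both bits are 1
  001100101
& 011101110
-----------
  001100100
Decimal: 101 & 238 = 100



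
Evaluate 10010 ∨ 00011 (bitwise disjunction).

OR: 1 when either bit is 1
  10010
| 00011
-------
  10011
Decimal: 18 | 3 = 19



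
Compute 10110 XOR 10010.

XOR: 1 when bits differ
  10110
^ 10010
-------
  00100
Decimal: 22 ^ 18 = 4



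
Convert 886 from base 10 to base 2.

Using repeated division by 2:
886 ÷ 2 = 443 remainder 0
443 ÷ 2 = 221 remainder 1
221 ÷ 2 = 110 remainder 1
110 ÷ 2 = 55 remainder 0
55 ÷ 2 = 27 remainder 1
27 ÷ 2 = 13 remainder 1
13 ÷ 2 = 6 remainder 1
6 ÷ 2 = 3 remainder 0
3 ÷ 2 = 1 remainder 1
1 ÷ 2 = 0 remainder 1
Reading remainders bottom to top: 1101110110



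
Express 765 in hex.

Using repeated division by 16 (digits 10–15 are A–F):
765 ÷ 16 = 47 remainder 13 (D)
47 ÷ 16 = 2 remainder 15 (F)
2 ÷ 16 = 0 remainder 2
Reading remainders bottom to top: 2FD



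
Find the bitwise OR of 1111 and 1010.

OR: 1 when either bit is 1
  1111
| 1010
------
  1111
Decimal: 15 | 10 = 15



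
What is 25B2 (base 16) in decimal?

Expand by place value (powers of 16):
Digit values: B = 11
25B2 = 2 × 16^3 + 5 × 16^2 + 11 × 16^1 + 2 × 16^0
= 2 × 4096 + 5 × 256 + 11 × 16 + 2 × 1
= 8192 + 1280 + 176 + 2
= 9650



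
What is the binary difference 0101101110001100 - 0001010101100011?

Method 1 - Direct subtraction (column by column from the right: bit − bit − borrow-in; if negative, add 2 and borrow 1 from the next column):
borrow: 0000100011000110
        0101101110001100
-       0001010101100011
------------------------
        0100011000101001

Method 2 - Add two's complement:
Two's complement of 0001010101100011: invert → 1110101010011100, add 1 → 1110101010011101
  0101101110001100
+ 1110101010011101
------------------
 10100011000101001  (end carry out of the top bit = 1)
Discarding the end carry: 0100011000101001
Decimal check:
  0101101110001100 = 16384 + 4096 + 2048 + 512 + 256 + 128 + 8 + 4 = 23436
  0001010101100011 = 4096 + 1024 + 256 + 64 + 32 + 2 + 1 = 5475
  23436 - 5475 = 17961, and 0100011000101001 = 16384 + 1024 + 512 + 32 + 8 + 1 = 17961 ✓



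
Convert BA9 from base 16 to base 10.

Expand by place value (powers of 16):
Digit values: B = 11, A = 10
BA9 = 11 × 16^2 + 10 × 16^1 + 9 × 16^0
= 11 × 256 + 10 × 16 + 9 × 1
= 2816 + 160 + 9
= 2985



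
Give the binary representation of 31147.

Using repeated division by 2:
31147 ÷ 2 = 15573 remainder 1
15573 ÷ 2 = 7786 remainder 1
7786 ÷ 2 = 3893 remainder 0
3893 ÷ 2 = 1946 remainder 1
1946 ÷ 2 = 973 remainder 0
973 ÷ 2 = 486 remainder 1
486 ÷ 2 = 243 remainder 0
243 ÷ 2 = 121 remainder 1
121 ÷ 2 = 60 remainder 1
60 ÷ 2 = 30 remainder 0
30 ÷ 2 = 15 remainder 0
15 ÷ 2 = 7 remainder 1
7 ÷ 2 = 3 remainder 1
3 ÷ 2 = 1 remainder 1
1 ÷ 2 = 0 remainder 1
Reading remainders bottom to top: 111100110101011



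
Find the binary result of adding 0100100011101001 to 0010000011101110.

Add column by column from the right: bit + bit + carry-in; write the sum mod 2, carry 1 when the sum is 2 or 3.
carry:  0000000111010000
        0100100011101001
+       0010000011101110
------------------------
       00110100111010111
(the carry out of the leftmost column, 0, becomes the leading bit)
Decimal check:
  0100100011101001 = 16384 + 2048 + 128 + 64 + 32 + 8 + 1 = 18665
  0010000011101110 = 8192 + 128 + 64 + 32 + 8 + 4 + 2 = 8430
  18665 + 8430 = 27095, and 00110100111010111 = 16384 + 8192 + 2048 + 256 + 128 + 64 + 16 + 4 + 2 + 1 = 27095 ✓



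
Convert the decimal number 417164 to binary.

Using repeated division by 2:
417164 ÷ 2 = 208582 remainder 0
208582 ÷ 2 = 104291 remainder 0
104291 ÷ 2 = 52145 remainder 1
52145 ÷ 2 = 26072 remainder 1
26072 ÷ 2 = 13036 remainder 0
13036 ÷ 2 = 6518 remainder 0
6518 ÷ 2 = 3259 remainder 0
3259 ÷ 2 = 1629 remainder 1
1629 ÷ 2 = 814 remainder 1
814 ÷ 2 = 407 remainder 0
407 ÷ 2 = 203 remainder 1
203 ÷ 2 = 101 remainder 1
101 ÷ 2 = 50 remainder 1
50 ÷ 2 = 25 remainder 0
25 ÷ 2 = 12 remainder 1
12 ÷ 2 = 6 remainder 0
6 ÷ 2 = 3 remainder 0
3 ÷ 2 = 1 remainder 1
1 ÷ 2 = 0 remainder 1
Reading remainders bottom to top: 1100101110110001100



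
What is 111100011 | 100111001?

OR: 1 when either bit is 1
  111100011
| 100111001
-----------
  111111011
Decimal: 483 | 313 = 507



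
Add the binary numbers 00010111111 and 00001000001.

Add column by column from the right: bit + bit + carry-in; write the sum mod 2, carry 1 when the sum is 2 or 3.
carry:  00111111110
        00010111111
+       00001000001
-------------------
       000100000000
(the carry out of the leftmost column, 0, becomes the leading bit)
Decimal check:
  00010111111 = 128 + 32 + 16 + 8 + 4 + 2 + 1 = 191
  00001000001 = 64 + 1 = 65
  191 + 65 = 256, and 000100000000 = 256 ✓



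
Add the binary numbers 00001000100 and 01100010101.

Add column by column from the right: bit + bit + carry-in; write the sum mod 2, carry 1 when the sum is 2 or 3.
carry:  00000001000
        00001000100
+       01100010101
-------------------
       001101011001
(the carry out of the leftmost column, 0, becomes the leading bit)
Decimal check:
  00001000100 = 64 + 4 = 68
  01100010101 = 512 + 256 + 16 + 4 + 1 = 789
  68 + 789 = 857, and 001101011001 = 512 + 256 + 64 + 16 + 8 + 1 = 857 ✓



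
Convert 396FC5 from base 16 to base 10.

Expand by place value (powers of 16):
Digit values: F = 15, C = 12
396FC5 = 3 × 16^5 + 9 × 16^4 + 6 × 16^3 + 15 × 16^2 + 12 × 16^1 + 5 × 16^0
= 3 × 1048576 + 9 × 65536 + 6 × 4096 + 15 × 256 + 12 × 16 + 5 × 1
= 3145728 + 589824 + 24576 + 3840 + 192 + 5
= 3764165



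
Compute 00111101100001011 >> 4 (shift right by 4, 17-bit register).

Original: 00111101100001011 (decimal 31499)
Shift right by 4 positions
Drop the 4 low bits; fill with zeros on the left
Result: 00000011110110000 (decimal 1968)
Equivalent: 31499 >> 4 = 31499 ÷ 2^4 = 1968



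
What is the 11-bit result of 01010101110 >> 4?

Original: 01010101110 (decimal 686)
Shift right by 4 positions
Drop the 4 low bits; fill with zeros on the left
Result: 00000101010 (decimal 42)
Equivalent: 686 >> 4 = 686 ÷ 2^4 = 42



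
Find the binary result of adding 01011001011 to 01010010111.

Add column by column from the right: bit + bit + carry-in; write the sum mod 2, carry 1 when the sum is 2 or 3.
carry:  10100111110
        01011001011
+       01010010111
-------------------
       010101100010
(the carry out of the leftmost column, 0, becomes the leading bit)
Decimal check:
  01011001011 = 512 + 128 + 64 + 8 + 2 + 1 = 715
  01010010111 = 512 + 128 + 16 + 4 + 2 + 1 = 663
  715 + 663 = 1378, and 010101100010 = 1024 + 256 + 64 + 32 + 2 = 1378 ✓



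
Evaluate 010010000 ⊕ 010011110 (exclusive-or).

XOR: 1 when bits differ
  010010000
^ 010011110
-----------
  000001110
Decimal: 144 ^ 158 = 14



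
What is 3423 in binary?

Using repeated division by 2:
3423 ÷ 2 = 1711 remainder 1
1711 ÷ 2 = 855 remainder 1
855 ÷ 2 = 427 remainder 1
427 ÷ 2 = 213 remainder 1
213 ÷ 2 = 106 remainder 1
106 ÷ 2 = 53 remainder 0
53 ÷ 2 = 26 remainder 1
26 ÷ 2 = 13 remainder 0
13 ÷ 2 = 6 remainder 1
6 ÷ 2 = 3 remainder 0
3 ÷ 2 = 1 remainder 1
1 ÷ 2 = 0 remainder 1
Reading remainders bottom to top: 110101011111



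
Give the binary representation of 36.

Using repeated division by 2:
36 ÷ 2 = 18 remainder 0
18 ÷ 2 = 9 remainder 0
9 ÷ 2 = 4 remainder 1
4 ÷ 2 = 2 remainder 0
2 ÷ 2 = 1 remainder 0
1 ÷ 2 = 0 remainder 1
Reading remainders bottom to top: 100100



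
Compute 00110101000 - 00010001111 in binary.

Method 1 - Direct subtraction (column by column from the right: bit − bit − borrow-in; if negative, add 2 and borrow 1 from the next column):
borrow: 00000111110
        00110101000
-       00010001111
-------------------
        00100011001

Method 2 - Add two's complement:
Two's complement of 00010001111: invert → 11101110000, add 1 → 11101110001
  00110101000
+ 11101110001
-------------
 100100011001  (end carry out of the top bit = 1)
Discarding the end carry: 00100011001
Decimal check:
  00110101000 = 256 + 128 + 32 + 8 = 424
  00010001111 = 128 + 8 + 4 + 2 + 1 = 143
  424 - 143 = 281, and 00100011001 = 256 + 16 + 8 + 1 = 281 ✓



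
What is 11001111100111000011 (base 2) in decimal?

Sum of powers of 2 for each 1-bit:
2^0 + 2^1 + 2^6 + 2^7 + 2^8 + 2^11 + 2^12 + 2^13 + 2^14 + 2^15 + 2^18 + 2^19
= 1 + 2 + 64 + 128 + 256 + 2048 + 4096 + 8192 + 16384 + 32768 + 262144 + 524288
= 850371



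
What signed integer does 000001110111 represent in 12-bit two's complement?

Binary: 000001110111
Sign bit: 0 (non-negative)
Read directly as an unsigned value:
000001110111 = 64 + 32 + 16 + 4 + 2 + 1 = 119
Value: 119



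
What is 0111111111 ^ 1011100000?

XOR: 1 when bits differ
  0111111111
^ 1011100000
------------
  1100011111
Decimal: 511 ^ 736 = 799



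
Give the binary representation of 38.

Using repeated division by 2:
38 ÷ 2 = 19 remainder 0
19 ÷ 2 = 9 remainder 1
9 ÷ 2 = 4 remainder 1
4 ÷ 2 = 2 remainder 0
2 ÷ 2 = 1 remainder 0
1 ÷ 2 = 0 remainder 1
Reading remainders bottom to top: 100110



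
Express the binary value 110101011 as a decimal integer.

Sum of powers of 2 for each 1-bit:
2^0 + 2^1 + 2^3 + 2^5 + 2^7 + 2^8
= 1 + 2 + 8 + 32 + 128 + 256
= 427



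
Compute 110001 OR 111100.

OR: 1 when either bit is 1
  110001
| 111100
--------
  111101
Decimal: 49 | 60 = 61



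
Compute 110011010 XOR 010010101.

XOR: 1 when bits differ
  110011010
^ 010010101
-----------
  100001111
Decimal: 410 ^ 149 = 271



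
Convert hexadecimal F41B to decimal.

Expand by place value (powers of 16):
Digit values: F = 15, B = 11
F41B = 15 × 16^3 + 4 × 16^2 + 1 × 16^1 + 11 × 16^0
= 15 × 4096 + 4 × 256 + 1 × 16 + 11 × 1
= 61440 + 1024 + 16 + 11
= 62491



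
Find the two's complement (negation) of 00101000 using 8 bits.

Original: 00101000
Step 1 - Invert all bits: 11010111
Step 2 - Add 1: 11011000
Verification: 00101000 + 11011000 = 100000000; discarding the end carry (carry out of the top bit) leaves the 8-bit value 00000000, as required for x + (-x)



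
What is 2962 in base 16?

Using repeated division by 16 (digits 10–15 are A–F):
2962 ÷ 16 = 185 remainder 2
185 ÷ 16 = 11 remainder 9
11 ÷ 16 = 0 remainder 11 (B)
Reading remainders bottom to top: B92



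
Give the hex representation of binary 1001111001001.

Group into 4-bit nibbles from right:
  0001 = 1
  0011 = 3
  1100 = C
  1001 = 9
Result: 13C9



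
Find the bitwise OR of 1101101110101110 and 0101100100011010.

OR: 1 when either bit is 1
  1101101110101110
| 0101100100011010
------------------
  1101101110111110
Decimal: 56238 | 22810 = 56254



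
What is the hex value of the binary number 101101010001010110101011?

Group into 4-bit nibbles from right:
  1011 = B
  0101 = 5
  0001 = 1
  0101 = 5
  1010 = A
  1011 = B
Result: B515AB



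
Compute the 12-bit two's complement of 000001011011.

Original: 000001011011
Step 1 - Invert all bits: 111110100100
Step 2 - Add 1: 111110100101
Verification: 000001011011 + 111110100101 = 1000000000000; discarding the end carry (carry out of the top bit) leaves the 12-bit value 000000000000, as required for x + (-x)



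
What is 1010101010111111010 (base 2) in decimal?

Sum of powers of 2 for each 1-bit:
2^1 + 2^3 + 2^4 + 2^5 + 2^6 + 2^7 + 2^8 + 2^10 + 2^12 + 2^14 + 2^16 + 2^18
= 2 + 8 + 16 + 32 + 64 + 128 + 256 + 1024 + 4096 + 16384 + 65536 + 262144
= 349690



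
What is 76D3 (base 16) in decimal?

Expand by place value (powers of 16):
Digit values: D = 13
76D3 = 7 × 16^3 + 6 × 16^2 + 13 × 16^1 + 3 × 16^0
= 7 × 4096 + 6 × 256 + 13 × 16 + 3 × 1
= 28672 + 1536 + 208 + 3
= 30419



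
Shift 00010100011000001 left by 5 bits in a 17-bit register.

Original: 00010100011000001 (decimal 10433)
Shift left by 5 positions
Append 5 zeros on the right and drop the 5 high bits that overflow the 17-bit width
Result: 10001100000100000 (decimal 71712)
Equivalent: 10433 << 5 = 10433 × 2^5 = 333856, truncated to 17 bits = 71712



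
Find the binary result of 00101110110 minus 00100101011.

Method 1 - Direct subtraction (column by column from the right: bit − bit − borrow-in; if negative, add 2 and borrow 1 from the next column):
borrow: 00000010110
        00101110110
-       00100101011
-------------------
        00001001011

Method 2 - Add two's complement:
Two's complement of 00100101011: invert → 11011010100, add 1 → 11011010101
  00101110110
+ 11011010101
-------------
 100001001011  (end carry out of the top bit = 1)
Discarding the end carry: 00001001011
Decimal check:
  00101110110 = 256 + 64 + 32 + 16 + 4 + 2 = 374
  00100101011 = 256 + 32 + 8 + 2 + 1 = 299
  374 - 299 = 75, and 00001001011 = 64 + 8 + 2 + 1 = 75 ✓



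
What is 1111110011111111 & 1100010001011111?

AND: 1 only when both bits are 1
  1111110011111111
& 1100010001011111
------------------
  1100010001011111
Decimal: 64767 & 50271 = 50271



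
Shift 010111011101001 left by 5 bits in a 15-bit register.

Original: 010111011101001 (decimal 12009)
Shift left by 5 positions
Append 5 zeros on the right and drop the 5 high bits that overflow the 15-bit width
Result: 101110100100000 (decimal 23840)
Equivalent: 12009 << 5 = 12009 × 2^5 = 384288, truncated to 15 bits = 23840



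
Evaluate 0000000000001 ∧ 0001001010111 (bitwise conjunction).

AND: 1 only when both bits are 1
  0000000000001
& 0001001010111
---------------
  0000000000001
Decimal: 1 & 599 = 1



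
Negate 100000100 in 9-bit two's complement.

Original (sign bit 1, negative): 100000100
Step 1 - Invert all bits: 011111011
Step 2 - Add 1: 011111100
Verification: 100000100 + 011111100 = 1000000000; discarding the end carry (carry out of the top bit) leaves the 9-bit value 000000000, as required for x + (-x)



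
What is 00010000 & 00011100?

AND: 1 only when both bits are 1
  00010000
& 00011100
----------
  00010000
Decimal: 16 & 28 = 16



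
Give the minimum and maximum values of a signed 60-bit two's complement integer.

For 60-bit two's complement:
Minimum: -2^59 = -576460752303423488
Maximum: 2^59 - 1 = 576460752303423487



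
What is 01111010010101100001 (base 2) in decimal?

Sum of powers of 2 for each 1-bit:
2^0 + 2^5 + 2^6 + 2^8 + 2^10 + 2^13 + 2^15 + 2^16 + 2^17 + 2^18
= 1 + 32 + 64 + 256 + 1024 + 8192 + 32768 + 65536 + 131072 + 262144
= 501089



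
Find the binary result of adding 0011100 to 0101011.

Add column by column from the right: bit + bit + carry-in; write the sum mod 2, carry 1 when the sum is 2 or 3.
carry:  1110000
        0011100
+       0101011
---------------
       01000111
(the carry out of the leftmost column, 0, becomes the leading bit)
Decimal check:
  0011100 = 16 + 8 + 4 = 28
  0101011 = 32 + 8 + 2 + 1 = 43
  28 + 43 = 71, and 01000111 = 64 + 4 + 2 + 1 = 71 ✓



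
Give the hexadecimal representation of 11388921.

Using repeated division by 16 (digits 10–15 are A–F):
11388921 ÷ 16 = 711807 remainder 9
711807 ÷ 16 = 44487 remainder 15 (F)
44487 ÷ 16 = 2780 remainder 7
2780 ÷ 16 = 173 remainder 12 (C)
173 ÷ 16 = 10 remainder 13 (D)
10 ÷ 16 = 0 remainder 10 (A)
Reading remainders bottom to top: ADC7F9



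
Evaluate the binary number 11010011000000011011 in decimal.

Sum of powers of 2 for each 1-bit:
2^0 + 2^1 + 2^3 + 2^4 + 2^12 + 2^13 + 2^16 + 2^18 + 2^19
= 1 + 2 + 8 + 16 + 4096 + 8192 + 65536 + 262144 + 524288
= 864283



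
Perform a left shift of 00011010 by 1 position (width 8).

Original: 00011010 (decimal 26)
Shift left by 1 position
Append 1 zero on the right
Result: 00110100 (decimal 52)
Equivalent: 26 << 1 = 26 × 2^1 = 52



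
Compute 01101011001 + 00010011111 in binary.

Add column by column from the right: bit + bit + carry-in; write the sum mod 2, carry 1 when the sum is 2 or 3.
carry:  00000111110
        01101011001
+       00010011111
-------------------
       001111111000
(the carry out of the leftmost column, 0, becomes the leading bit)
Decimal check:
  01101011001 = 512 + 256 + 64 + 16 + 8 + 1 = 857
  00010011111 = 128 + 16 + 8 + 4 + 2 + 1 = 159
  857 + 159 = 1016, and 001111111000 = 512 + 256 + 128 + 64 + 32 + 16 + 8 = 1016 ✓



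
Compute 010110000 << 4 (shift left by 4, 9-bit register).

Original: 010110000 (decimal 176)
Shift left by 4 positions
Append 4 zeros on the right and drop the 4 high bits that overflow the 9-bit width
Result: 100000000 (decimal 256)
Equivalent: 176 << 4 = 176 × 2^4 = 2816, truncated to 9 bits = 256



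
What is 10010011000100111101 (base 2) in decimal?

Sum of powers of 2 for each 1-bit:
2^0 + 2^2 + 2^3 + 2^4 + 2^5 + 2^8 + 2^12 + 2^13 + 2^16 + 2^19
= 1 + 4 + 8 + 16 + 32 + 256 + 4096 + 8192 + 65536 + 524288
= 602429



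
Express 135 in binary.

Using repeated division by 2:
135 ÷ 2 = 67 remainder 1
67 ÷ 2 = 33 remainder 1
33 ÷ 2 = 16 remainder 1
16 ÷ 2 = 8 remainder 0
8 ÷ 2 = 4 remainder 0
4 ÷ 2 = 2 remainder 0
2 ÷ 2 = 1 remainder 0
1 ÷ 2 = 0 remainder 1
Reading remainders bottom to top: 10000111



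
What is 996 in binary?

Using repeated division by 2:
996 ÷ 2 = 498 remainder 0
498 ÷ 2 = 249 remainder 0
249 ÷ 2 = 124 remainder 1
124 ÷ 2 = 62 remainder 0
62 ÷ 2 = 31 remainder 0
31 ÷ 2 = 15 remainder 1
15 ÷ 2 = 7 remainder 1
7 ÷ 2 = 3 remainder 1
3 ÷ 2 = 1 remainder 1
1 ÷ 2 = 0 remainder 1
Reading remainders bottom to top: 1111100100



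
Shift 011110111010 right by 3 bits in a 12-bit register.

Original: 011110111010 (decimal 1978)
Shift right by 3 positions
Drop the 3 low bits; fill with zeros on the left
Result: 000011110111 (decimal 247)
Equivalent: 1978 >> 3 = 1978 ÷ 2^3 = 247



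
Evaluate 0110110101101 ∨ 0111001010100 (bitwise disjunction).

OR: 1 when either bit is 1
  0110110101101
| 0111001010100
---------------
  0111111111101
Decimal: 3501 | 3668 = 4093



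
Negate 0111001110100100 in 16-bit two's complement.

Original: 0111001110100100
Step 1 - Invert all bits: 1000110001011011
Step 2 - Add 1: 1000110001011100
Verification: 0111001110100100 + 1000110001011100 = 10000000000000000; discarding the end carry (carry out of the top bit) leaves the 16-bit value 0000000000000000, as required for x + (-x)



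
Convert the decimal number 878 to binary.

Using repeated division by 2:
878 ÷ 2 = 439 remainder 0
439 ÷ 2 = 219 remainder 1
219 ÷ 2 = 109 remainder 1
109 ÷ 2 = 54 remainder 1
54 ÷ 2 = 27 remainder 0
27 ÷ 2 = 13 remainder 1
13 ÷ 2 = 6 remainder 1
6 ÷ 2 = 3 remainder 0
3 ÷ 2 = 1 remainder 1
1 ÷ 2 = 0 remainder 1
Reading remainders bottom to top: 1101101110



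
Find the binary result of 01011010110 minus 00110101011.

Method 1 - Direct subtraction (column by column from the right: bit − bit − borrow-in; if negative, add 2 and borrow 1 from the next column):
borrow: 01001010110
        01011010110
-       00110101011
-------------------
        00100101011

Method 2 - Add two's complement:
Two's complement of 00110101011: invert → 11001010100, add 1 → 11001010101
  01011010110
+ 11001010101
-------------
 100100101011  (end carry out of the top bit = 1)
Discarding the end carry: 00100101011
Decimal check:
  01011010110 = 512 + 128 + 64 + 16 + 4 + 2 = 726
  00110101011 = 256 + 128 + 32 + 8 + 2 + 1 = 427
  726 - 427 = 299, and 00100101011 = 256 + 32 + 8 + 2 + 1 = 299 ✓



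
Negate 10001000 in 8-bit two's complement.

Original (sign bit 1, negative): 10001000
Step 1 - Invert all bits: 01110111
Step 2 - Add 1: 01111000
Verification: 10001000 + 01111000 = 100000000; discarding the end carry (carry out of the top bit) leaves the 8-bit value 00000000, as required for x + (-x)



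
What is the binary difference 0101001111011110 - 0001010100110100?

Method 1 - Direct subtraction (column by column from the right: bit − bit − borrow-in; if negative, add 2 and borrow 1 from the next column):
borrow: 0111100001000000
        0101001111011110
-       0001010100110100
------------------------
        0011111010101010

Method 2 - Add two's complement:
Two's complement of 0001010100110100: invert → 1110101011001011, add 1 → 1110101011001100
  0101001111011110
+ 1110101011001100
------------------
 10011111010101010  (end carry out of the top bit = 1)
Discarding the end carry: 0011111010101010
Decimal check:
  0101001111011110 = 16384 + 4096 + 512 + 256 + 128 + 64 + 16 + 8 + 4 + 2 = 21470
  0001010100110100 = 4096 + 1024 + 256 + 32 + 16 + 4 = 5428
  21470 - 5428 = 16042, and 0011111010101010 = 8192 + 4096 + 2048 + 1024 + 512 + 128 + 32 + 8 + 2 = 16042 ✓



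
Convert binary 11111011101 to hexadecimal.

Group into 4-bit nibbles from right:
  0111 = 7
  1101 = D
  1101 = D
Result: 7DD



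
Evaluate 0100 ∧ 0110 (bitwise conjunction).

AND: 1 only when both bits are 1
  0100
& 0110
------
  0100
Decimal: 4 & 6 = 4



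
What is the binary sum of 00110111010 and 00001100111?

Add column by column from the right: bit + bit + carry-in; write the sum mod 2, carry 1 when the sum is 2 or 3.
carry:  01111111100
        00110111010
+       00001100111
-------------------
       001000100001
(the carry out of the leftmost column, 0, becomes the leading bit)
Decimal check:
  00110111010 = 256 + 128 + 32 + 16 + 8 + 2 = 442
  00001100111 = 64 + 32 + 4 + 2 + 1 = 103
  442 + 103 = 545, and 001000100001 = 512 + 32 + 1 = 545 ✓



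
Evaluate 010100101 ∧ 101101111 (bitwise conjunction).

AND: 1 only when both bits are 1
  010100101
& 101101111
-----------
  000100101
Decimal: 165 & 367 = 37



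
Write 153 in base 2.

Using repeated division by 2:
153 ÷ 2 = 76 remainder 1
76 ÷ 2 = 38 remainder 0
38 ÷ 2 = 19 remainder 0
19 ÷ 2 = 9 remainder 1
9 ÷ 2 = 4 remainder 1
4 ÷ 2 = 2 remainder 0
2 ÷ 2 = 1 remainder 0
1 ÷ 2 = 0 remainder 1
Reading remainders bottom to top: 10011001



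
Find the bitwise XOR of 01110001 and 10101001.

XOR: 1 when bits differ
  01110001
^ 10101001
----------
  11011000
Decimal: 113 ^ 169 = 216



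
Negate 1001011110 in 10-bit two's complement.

Original (sign bit 1, negative): 1001011110
Step 1 - Invert all bits: 0110100001
Step 2 - Add 1: 0110100010
Verification: 1001011110 + 0110100010 = 10000000000; discarding the end carry (carry out of the top bit) leaves the 10-bit value 0000000000, as required for x + (-x)



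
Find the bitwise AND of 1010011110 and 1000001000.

AND: 1 only when both bits are 1
  1010011110
& 1000001000
------------
  1000001000
Decimal: 670 & 520 = 520



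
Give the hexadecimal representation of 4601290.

Using repeated division by 16 (digits 10–15 are A–F):
4601290 ÷ 16 = 287580 remainder 10 (A)
287580 ÷ 16 = 17973 remainder 12 (C)
17973 ÷ 16 = 1123 remainder 5
1123 ÷ 16 = 70 remainder 3
70 ÷ 16 = 4 remainder 6
4 ÷ 16 = 0 remainder 4
Reading remainders bottom to top: 4635CA



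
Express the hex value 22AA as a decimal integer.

Expand by place value (powers of 16):
Digit values: A = 10
22AA = 2 × 16^3 + 2 × 16^2 + 10 × 16^1 + 10 × 16^0
= 2 × 4096 + 2 × 256 + 10 × 16 + 10 × 1
= 8192 + 512 + 160 + 10
= 8874



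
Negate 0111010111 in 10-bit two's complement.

Original: 0111010111
Step 1 - Invert all bits: 1000101000
Step 2 - Add 1: 1000101001
Verification: 0111010111 + 1000101001 = 10000000000; discarding the end carry (carry out of the top bit) leaves the 10-bit value 0000000000, as required for x + (-x)

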